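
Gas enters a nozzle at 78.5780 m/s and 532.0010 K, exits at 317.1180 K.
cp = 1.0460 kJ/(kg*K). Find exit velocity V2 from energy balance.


dT = 214.8830 K
2*cp*1000*dT = 449535.2360
V1^2 = 6174.5021
V2 = sqrt(455709.7381) = 675.0628 m/s

675.0628 m/s


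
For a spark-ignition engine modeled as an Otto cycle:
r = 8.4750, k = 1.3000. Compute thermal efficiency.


r^(k-1) = 1.8986
eta = 1 - 1/1.8986 = 0.4733 = 47.3306%

47.3306%


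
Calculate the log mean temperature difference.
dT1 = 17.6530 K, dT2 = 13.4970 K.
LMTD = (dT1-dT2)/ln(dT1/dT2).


dT1/dT2 = 1.3079
ln(dT1/dT2) = 0.2684
LMTD = 4.1560 / 0.2684 = 15.4821 K

15.4821 K


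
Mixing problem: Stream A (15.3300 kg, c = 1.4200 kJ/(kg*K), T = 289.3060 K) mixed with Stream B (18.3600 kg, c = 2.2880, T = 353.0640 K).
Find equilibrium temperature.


num = 21129.1861
den = 63.7763
Tf = 331.3016 K

331.3016 K


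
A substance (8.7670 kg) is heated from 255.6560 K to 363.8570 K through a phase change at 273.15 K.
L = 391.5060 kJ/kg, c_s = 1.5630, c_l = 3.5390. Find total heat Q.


Q1 (sensible, solid) = 8.7670 * 1.5630 * 17.4940 = 239.7172 kJ
Q2 (latent) = 8.7670 * 391.5060 = 3432.3331 kJ
Q3 (sensible, liquid) = 8.7670 * 3.5390 * 90.7070 = 2814.3128 kJ
Q_total = 6486.3631 kJ

6486.3631 kJ


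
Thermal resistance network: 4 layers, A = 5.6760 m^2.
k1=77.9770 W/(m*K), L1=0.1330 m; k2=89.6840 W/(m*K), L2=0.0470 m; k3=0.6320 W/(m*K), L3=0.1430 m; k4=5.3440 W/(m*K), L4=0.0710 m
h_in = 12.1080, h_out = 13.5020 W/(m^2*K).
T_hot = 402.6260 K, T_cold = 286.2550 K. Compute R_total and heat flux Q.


R_conv_in = 1/(12.1080*5.6760) = 0.0146
R_1 = 0.1330/(77.9770*5.6760) = 0.0003
R_2 = 0.0470/(89.6840*5.6760) = 9.2330e-05
R_3 = 0.1430/(0.6320*5.6760) = 0.0399
R_4 = 0.0710/(5.3440*5.6760) = 0.0023
R_conv_out = 1/(13.5020*5.6760) = 0.0130
R_total = 0.0702 K/W
Q = 116.3710 / 0.0702 = 1657.7924 W

R_total = 0.0702 K/W, Q = 1657.7924 W


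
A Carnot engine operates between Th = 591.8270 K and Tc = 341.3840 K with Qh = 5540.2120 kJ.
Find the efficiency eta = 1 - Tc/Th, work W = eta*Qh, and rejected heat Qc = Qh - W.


eta = 1 - 341.3840/591.8270 = 0.4232
W = 0.4232 * 5540.2120 = 2344.4475 kJ
Qc = 5540.2120 - 2344.4475 = 3195.7645 kJ

eta = 42.3169%, W = 2344.4475 kJ, Qc = 3195.7645 kJ


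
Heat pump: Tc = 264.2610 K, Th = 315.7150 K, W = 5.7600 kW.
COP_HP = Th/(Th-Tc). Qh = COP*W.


COP = 315.7150 / 51.4540 = 6.1359
Qh = 6.1359 * 5.7600 = 35.3426 kW

COP = 6.1359, Qh = 35.3426 kW


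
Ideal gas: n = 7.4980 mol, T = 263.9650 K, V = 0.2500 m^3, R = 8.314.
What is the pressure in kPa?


P = nRT/V = 7.4980 * 8.314 * 263.9650 / 0.2500
= 16455.1484 / 0.2500 = 65820.5935 Pa = 65.8206 kPa

65.8206 kPa


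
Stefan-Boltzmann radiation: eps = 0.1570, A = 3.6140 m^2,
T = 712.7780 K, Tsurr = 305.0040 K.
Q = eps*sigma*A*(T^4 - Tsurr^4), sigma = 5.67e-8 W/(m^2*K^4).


T^4 = 2.5812e+11
Tsurr^4 = 8.6541e+09
Q = 0.1570 * 5.67e-8 * 3.6140 * 2.4946e+11 = 8025.5975 W

8025.5975 W


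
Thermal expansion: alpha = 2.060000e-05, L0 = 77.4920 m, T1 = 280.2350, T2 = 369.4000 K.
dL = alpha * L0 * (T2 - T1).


dT = 89.1650 K
dL = 2.060000e-05 * 77.4920 * 89.1650 = 0.142337 m
L_final = 77.634337 m

dL = 0.142337 m


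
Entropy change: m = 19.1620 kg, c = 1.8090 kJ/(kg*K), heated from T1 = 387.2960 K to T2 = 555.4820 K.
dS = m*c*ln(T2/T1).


T2/T1 = 1.4343
ln(T2/T1) = 0.3606
dS = 19.1620 * 1.8090 * 0.3606 = 12.5015 kJ/K

12.5015 kJ/K


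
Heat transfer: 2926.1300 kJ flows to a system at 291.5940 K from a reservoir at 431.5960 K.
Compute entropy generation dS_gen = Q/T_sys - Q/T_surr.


dS_sys = 2926.1300/291.5940 = 10.0349 kJ/K
dS_surr = -2926.1300/431.5960 = -6.7798 kJ/K
dS_gen = 10.0349 - 6.7798 = 3.2552 kJ/K (irreversible)

dS_gen = 3.2552 kJ/K, irreversible


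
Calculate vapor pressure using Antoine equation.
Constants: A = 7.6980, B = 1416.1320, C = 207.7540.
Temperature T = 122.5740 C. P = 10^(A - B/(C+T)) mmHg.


C+T = 330.3280
B/(C+T) = 4.2870
log10(P) = 7.6980 - 4.2870 = 3.4110
P = 10^3.4110 = 2576.0363 mmHg

2576.0363 mmHg


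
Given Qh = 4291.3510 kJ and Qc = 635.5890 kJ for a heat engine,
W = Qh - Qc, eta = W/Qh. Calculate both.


W = 4291.3510 - 635.5890 = 3655.7620 kJ
eta = 3655.7620 / 4291.3510 = 0.8519 = 85.1891%

W = 3655.7620 kJ, eta = 85.1891%


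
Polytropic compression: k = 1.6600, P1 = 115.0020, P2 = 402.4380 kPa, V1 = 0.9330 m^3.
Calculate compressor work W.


(k-1)/k = 0.3976
(P2/P1)^exp = 1.6455
W = 2.5152 * 115.0020 * 0.9330 * (1.6455 - 1) = 174.1882 kJ

174.1882 kJ


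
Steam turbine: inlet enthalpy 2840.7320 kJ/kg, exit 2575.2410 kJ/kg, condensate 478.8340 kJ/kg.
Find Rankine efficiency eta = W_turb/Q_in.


W = 265.4910 kJ/kg
Q_in = 2361.8980 kJ/kg
eta = 0.1124 = 11.2406%

eta = 11.2406%


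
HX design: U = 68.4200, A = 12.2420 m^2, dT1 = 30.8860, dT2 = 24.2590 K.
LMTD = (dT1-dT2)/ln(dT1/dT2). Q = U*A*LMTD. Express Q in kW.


LMTD = 27.4393 K
Q = 68.4200 * 12.2420 * 27.4393 = 22983.0533 W = 22.9831 kW

22.9831 kW


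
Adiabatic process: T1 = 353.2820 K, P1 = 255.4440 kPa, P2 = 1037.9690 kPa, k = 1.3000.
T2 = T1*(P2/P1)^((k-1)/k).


(k-1)/k = 0.2308
(P2/P1)^exp = 1.3820
T2 = 353.2820 * 1.3820 = 488.2410 K

488.2410 K


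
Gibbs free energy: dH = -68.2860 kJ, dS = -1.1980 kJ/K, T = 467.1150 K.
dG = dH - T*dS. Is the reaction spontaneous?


T*dS = 467.1150 * -1.1980 = -559.6038 kJ
dG = -68.2860 + 559.6038 = 491.3178 kJ (non-spontaneous)

dG = 491.3178 kJ, non-spontaneous


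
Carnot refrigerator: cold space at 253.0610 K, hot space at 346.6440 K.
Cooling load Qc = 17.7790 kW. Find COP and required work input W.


COP = 253.0610 / 93.5830 = 2.7041
W = 17.7790 / 2.7041 = 6.5747 kW

COP = 2.7041, W = 6.5747 kW


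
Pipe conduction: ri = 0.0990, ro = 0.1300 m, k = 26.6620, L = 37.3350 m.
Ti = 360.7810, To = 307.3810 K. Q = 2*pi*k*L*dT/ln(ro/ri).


dT = 53.4000 K
ln(ro/ri) = 0.2724
Q = 2*pi*26.6620*37.3350*53.4000 / 0.2724 = 1226025.8436 W

1226025.8436 W


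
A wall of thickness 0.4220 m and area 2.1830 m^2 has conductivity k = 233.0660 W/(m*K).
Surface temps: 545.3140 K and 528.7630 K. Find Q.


dT = 16.5510 K
Q = 233.0660 * 2.1830 * 16.5510 / 0.4220 = 19954.6652 W

19954.6652 W


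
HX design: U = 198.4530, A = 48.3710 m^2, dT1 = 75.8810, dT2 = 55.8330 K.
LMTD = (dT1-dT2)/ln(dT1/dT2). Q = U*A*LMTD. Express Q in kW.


LMTD = 65.3452 K
Q = 198.4530 * 48.3710 * 65.3452 = 627273.1378 W = 627.2731 kW

627.2731 kW


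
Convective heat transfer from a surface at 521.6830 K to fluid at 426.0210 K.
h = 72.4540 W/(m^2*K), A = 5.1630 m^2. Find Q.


dT = 95.6620 K
Q = 72.4540 * 5.1630 * 95.6620 = 35785.2412 W

35785.2412 W


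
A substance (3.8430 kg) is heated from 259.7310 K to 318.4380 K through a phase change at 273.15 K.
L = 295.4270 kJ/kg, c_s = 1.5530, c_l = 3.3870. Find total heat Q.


Q1 (sensible, solid) = 3.8430 * 1.5530 * 13.4190 = 80.0870 kJ
Q2 (latent) = 3.8430 * 295.4270 = 1135.3260 kJ
Q3 (sensible, liquid) = 3.8430 * 3.3870 * 45.2880 = 589.4795 kJ
Q_total = 1804.8925 kJ

1804.8925 kJ


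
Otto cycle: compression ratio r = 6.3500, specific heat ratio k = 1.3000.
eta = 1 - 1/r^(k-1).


r^(k-1) = 1.7411
eta = 1 - 1/1.7411 = 0.4257 = 42.5662%

42.5662%


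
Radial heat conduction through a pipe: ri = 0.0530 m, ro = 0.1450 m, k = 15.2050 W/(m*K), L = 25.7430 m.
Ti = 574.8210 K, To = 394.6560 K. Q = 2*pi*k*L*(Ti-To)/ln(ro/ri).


dT = 180.1650 K
ln(ro/ri) = 1.0064
Q = 2*pi*15.2050*25.7430*180.1650 / 1.0064 = 440257.9401 W

440257.9401 W


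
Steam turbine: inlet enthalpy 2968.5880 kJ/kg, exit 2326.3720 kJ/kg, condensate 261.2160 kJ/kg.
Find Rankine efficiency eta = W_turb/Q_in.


W = 642.2160 kJ/kg
Q_in = 2707.3720 kJ/kg
eta = 0.2372 = 23.7210%

eta = 23.7210%


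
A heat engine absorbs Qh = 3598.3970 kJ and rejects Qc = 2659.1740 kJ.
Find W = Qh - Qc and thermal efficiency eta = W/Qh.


W = 3598.3970 - 2659.1740 = 939.2230 kJ
eta = 939.2230 / 3598.3970 = 0.2610 = 26.1012%

W = 939.2230 kJ, eta = 26.1012%


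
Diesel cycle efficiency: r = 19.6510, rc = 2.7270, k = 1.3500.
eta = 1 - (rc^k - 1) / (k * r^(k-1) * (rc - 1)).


r^(k-1) = 2.8359
rc^k = 3.8741
eta = 0.5653 = 56.5293%

56.5293%


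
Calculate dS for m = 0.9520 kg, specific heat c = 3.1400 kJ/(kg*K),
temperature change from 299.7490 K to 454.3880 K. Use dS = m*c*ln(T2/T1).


T2/T1 = 1.5159
ln(T2/T1) = 0.4160
dS = 0.9520 * 3.1400 * 0.4160 = 1.2436 kJ/K

1.2436 kJ/K


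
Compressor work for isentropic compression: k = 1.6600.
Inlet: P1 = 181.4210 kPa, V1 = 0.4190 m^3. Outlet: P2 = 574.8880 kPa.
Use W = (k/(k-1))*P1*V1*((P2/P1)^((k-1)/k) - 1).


(k-1)/k = 0.3976
(P2/P1)^exp = 1.5818
W = 2.5152 * 181.4210 * 0.4190 * (1.5818 - 1) = 111.2343 kJ

111.2343 kJ


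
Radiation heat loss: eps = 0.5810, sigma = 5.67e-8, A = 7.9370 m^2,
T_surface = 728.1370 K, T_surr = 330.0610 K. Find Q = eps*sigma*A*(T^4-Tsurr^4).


T^4 = 2.8109e+11
Tsurr^4 = 1.1868e+10
Q = 0.5810 * 5.67e-8 * 7.9370 * 2.6923e+11 = 70393.6464 W

70393.6464 W


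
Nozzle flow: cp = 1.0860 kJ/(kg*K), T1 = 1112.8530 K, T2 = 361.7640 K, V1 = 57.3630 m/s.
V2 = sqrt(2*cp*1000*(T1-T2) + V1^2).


dT = 751.0890 K
2*cp*1000*dT = 1631365.3080
V1^2 = 3290.5138
V2 = sqrt(1634655.8218) = 1278.5366 m/s

1278.5366 m/s


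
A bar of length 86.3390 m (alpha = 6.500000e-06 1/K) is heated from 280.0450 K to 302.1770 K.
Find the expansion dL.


dT = 22.1320 K
dL = 6.500000e-06 * 86.3390 * 22.1320 = 0.012421 m
L_final = 86.351421 m

dL = 0.012421 m


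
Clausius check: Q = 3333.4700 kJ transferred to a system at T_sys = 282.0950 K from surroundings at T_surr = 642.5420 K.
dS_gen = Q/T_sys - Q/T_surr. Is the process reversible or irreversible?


dS_sys = 3333.4700/282.0950 = 11.8168 kJ/K
dS_surr = -3333.4700/642.5420 = -5.1879 kJ/K
dS_gen = 11.8168 - 5.1879 = 6.6289 kJ/K (irreversible)

dS_gen = 6.6289 kJ/K, irreversible


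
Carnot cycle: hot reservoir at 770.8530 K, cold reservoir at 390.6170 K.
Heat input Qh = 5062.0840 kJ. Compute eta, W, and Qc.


eta = 1 - 390.6170/770.8530 = 0.4933
W = 0.4933 * 5062.0840 = 2496.9567 kJ
Qc = 5062.0840 - 2496.9567 = 2565.1273 kJ

eta = 49.3267%, W = 2496.9567 kJ, Qc = 2565.1273 kJ


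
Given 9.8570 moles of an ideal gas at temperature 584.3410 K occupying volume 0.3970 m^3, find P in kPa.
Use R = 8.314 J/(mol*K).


P = nRT/V = 9.8570 * 8.314 * 584.3410 / 0.3970
= 47887.3866 / 0.3970 = 120623.1399 Pa = 120.6231 kPa

120.6231 kPa


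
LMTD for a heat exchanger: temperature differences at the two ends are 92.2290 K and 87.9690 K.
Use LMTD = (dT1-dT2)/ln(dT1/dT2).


dT1/dT2 = 1.0484
ln(dT1/dT2) = 0.0473
LMTD = 4.2600 / 0.0473 = 90.0822 K

90.0822 K


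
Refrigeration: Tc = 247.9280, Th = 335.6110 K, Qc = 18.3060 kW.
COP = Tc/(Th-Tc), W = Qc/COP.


COP = 247.9280 / 87.6830 = 2.8275
W = 18.3060 / 2.8275 = 6.4742 kW

COP = 2.8275, W = 6.4742 kW


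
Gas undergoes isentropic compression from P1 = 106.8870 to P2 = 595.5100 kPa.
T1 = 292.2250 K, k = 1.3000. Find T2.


(k-1)/k = 0.2308
(P2/P1)^exp = 1.4864
T2 = 292.2250 * 1.4864 = 434.3731 K

434.3731 K


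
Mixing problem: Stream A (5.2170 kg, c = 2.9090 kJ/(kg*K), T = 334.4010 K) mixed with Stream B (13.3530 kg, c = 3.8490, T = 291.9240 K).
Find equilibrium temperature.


num = 20078.5916
den = 66.5720
Tf = 301.6074 K

301.6074 K


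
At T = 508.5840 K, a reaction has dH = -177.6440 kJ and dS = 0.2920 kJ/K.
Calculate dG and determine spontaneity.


T*dS = 508.5840 * 0.2920 = 148.5065 kJ
dG = -177.6440 - 148.5065 = -326.1505 kJ (spontaneous)

dG = -326.1505 kJ, spontaneous


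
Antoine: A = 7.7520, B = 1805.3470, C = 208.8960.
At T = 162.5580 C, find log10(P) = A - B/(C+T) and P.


C+T = 371.4540
B/(C+T) = 4.8602
log10(P) = 7.7520 - 4.8602 = 2.8918
P = 10^2.8918 = 779.4408 mmHg

779.4408 mmHg


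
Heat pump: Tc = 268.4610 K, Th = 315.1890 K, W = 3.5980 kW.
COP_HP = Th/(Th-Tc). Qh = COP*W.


COP = 315.1890 / 46.7280 = 6.7452
Qh = 6.7452 * 3.5980 = 24.2692 kW

COP = 6.7452, Qh = 24.2692 kW


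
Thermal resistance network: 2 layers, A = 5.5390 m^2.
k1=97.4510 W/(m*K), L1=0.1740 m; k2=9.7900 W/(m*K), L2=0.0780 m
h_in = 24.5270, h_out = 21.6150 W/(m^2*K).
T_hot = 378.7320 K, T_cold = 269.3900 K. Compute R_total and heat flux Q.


R_conv_in = 1/(24.5270*5.5390) = 0.0074
R_1 = 0.1740/(97.4510*5.5390) = 0.0003
R_2 = 0.0780/(9.7900*5.5390) = 0.0014
R_conv_out = 1/(21.6150*5.5390) = 0.0084
R_total = 0.0175 K/W
Q = 109.3420 / 0.0175 = 6257.4172 W

R_total = 0.0175 K/W, Q = 6257.4172 W


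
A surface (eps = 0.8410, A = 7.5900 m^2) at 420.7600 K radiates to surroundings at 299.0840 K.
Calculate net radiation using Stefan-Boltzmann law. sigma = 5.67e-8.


T^4 = 3.1343e+10
Tsurr^4 = 8.0015e+09
Q = 0.8410 * 5.67e-8 * 7.5900 * 2.3341e+10 = 8447.8348 W

8447.8348 W


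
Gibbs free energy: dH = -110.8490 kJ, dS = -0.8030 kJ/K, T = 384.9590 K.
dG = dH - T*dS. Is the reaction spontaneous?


T*dS = 384.9590 * -0.8030 = -309.1221 kJ
dG = -110.8490 + 309.1221 = 198.2731 kJ (non-spontaneous)

dG = 198.2731 kJ, non-spontaneous


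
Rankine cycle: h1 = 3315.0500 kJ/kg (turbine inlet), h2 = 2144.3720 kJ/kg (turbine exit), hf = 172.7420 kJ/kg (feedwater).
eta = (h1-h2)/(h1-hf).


W = 1170.6780 kJ/kg
Q_in = 3142.3080 kJ/kg
eta = 0.3726 = 37.2554%

eta = 37.2554%


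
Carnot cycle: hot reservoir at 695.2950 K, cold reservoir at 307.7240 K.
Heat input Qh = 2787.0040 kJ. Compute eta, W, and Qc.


eta = 1 - 307.7240/695.2950 = 0.5574
W = 0.5574 * 2787.0040 = 1553.5304 kJ
Qc = 2787.0040 - 1553.5304 = 1233.4736 kJ

eta = 55.7420%, W = 1553.5304 kJ, Qc = 1233.4736 kJ


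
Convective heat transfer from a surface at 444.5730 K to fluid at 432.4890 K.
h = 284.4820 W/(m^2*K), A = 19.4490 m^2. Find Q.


dT = 12.0840 K
Q = 284.4820 * 19.4490 * 12.0840 = 66859.4478 W

66859.4478 W


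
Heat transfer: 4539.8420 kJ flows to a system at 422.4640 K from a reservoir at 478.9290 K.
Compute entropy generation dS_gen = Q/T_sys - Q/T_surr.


dS_sys = 4539.8420/422.4640 = 10.7461 kJ/K
dS_surr = -4539.8420/478.9290 = -9.4792 kJ/K
dS_gen = 10.7461 - 9.4792 = 1.2669 kJ/K (irreversible)

dS_gen = 1.2669 kJ/K, irreversible


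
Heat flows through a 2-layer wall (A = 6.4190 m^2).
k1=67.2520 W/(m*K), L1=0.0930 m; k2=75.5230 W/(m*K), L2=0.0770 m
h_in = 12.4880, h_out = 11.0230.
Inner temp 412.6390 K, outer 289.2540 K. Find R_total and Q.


R_conv_in = 1/(12.4880*6.4190) = 0.0125
R_1 = 0.0930/(67.2520*6.4190) = 0.0002
R_2 = 0.0770/(75.5230*6.4190) = 0.0002
R_conv_out = 1/(11.0230*6.4190) = 0.0141
R_total = 0.0270 K/W
Q = 123.3850 / 0.0270 = 4572.8308 W

R_total = 0.0270 K/W, Q = 4572.8308 W


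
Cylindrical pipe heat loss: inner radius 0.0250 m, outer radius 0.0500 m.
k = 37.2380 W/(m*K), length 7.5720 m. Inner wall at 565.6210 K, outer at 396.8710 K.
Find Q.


dT = 168.7500 K
ln(ro/ri) = 0.6931
Q = 2*pi*37.2380*7.5720*168.7500 / 0.6931 = 431315.5757 W

431315.5757 W


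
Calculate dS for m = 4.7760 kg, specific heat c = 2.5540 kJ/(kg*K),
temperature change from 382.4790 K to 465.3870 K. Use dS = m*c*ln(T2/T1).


T2/T1 = 1.2168
ln(T2/T1) = 0.1962
dS = 4.7760 * 2.5540 * 0.1962 = 2.3932 kJ/K

2.3932 kJ/K


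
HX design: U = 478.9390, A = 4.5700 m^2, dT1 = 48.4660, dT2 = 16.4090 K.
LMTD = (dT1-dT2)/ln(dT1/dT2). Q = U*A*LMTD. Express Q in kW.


LMTD = 29.5993 K
Q = 478.9390 * 4.5700 * 29.5993 = 64785.4931 W = 64.7855 kW

64.7855 kW


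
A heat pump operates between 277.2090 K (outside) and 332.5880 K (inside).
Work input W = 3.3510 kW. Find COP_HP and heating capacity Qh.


COP = 332.5880 / 55.3790 = 6.0057
Qh = 6.0057 * 3.3510 = 20.1250 kW

COP = 6.0057, Qh = 20.1250 kW


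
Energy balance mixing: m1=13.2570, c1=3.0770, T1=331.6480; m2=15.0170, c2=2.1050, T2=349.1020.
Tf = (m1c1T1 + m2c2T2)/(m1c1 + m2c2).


num = 24563.9035
den = 72.4026
Tf = 339.2684 K

339.2684 K


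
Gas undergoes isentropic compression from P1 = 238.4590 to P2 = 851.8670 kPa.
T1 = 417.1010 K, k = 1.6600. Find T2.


(k-1)/k = 0.3976
(P2/P1)^exp = 1.6590
T2 = 417.1010 * 1.6590 = 691.9776 K

691.9776 K


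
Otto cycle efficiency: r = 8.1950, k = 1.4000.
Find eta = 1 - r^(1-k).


r^(k-1) = 2.3196
eta = 1 - 1/2.3196 = 0.5689 = 56.8898%

56.8898%


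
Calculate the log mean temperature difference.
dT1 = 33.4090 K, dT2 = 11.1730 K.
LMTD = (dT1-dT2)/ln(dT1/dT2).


dT1/dT2 = 2.9902
ln(dT1/dT2) = 1.0953
LMTD = 22.2360 / 1.0953 = 20.3008 K

20.3008 K


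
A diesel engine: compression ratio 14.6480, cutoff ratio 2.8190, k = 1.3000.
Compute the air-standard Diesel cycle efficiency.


r^(k-1) = 2.2373
rc^k = 3.8470
eta = 0.4619 = 46.1879%

46.1879%


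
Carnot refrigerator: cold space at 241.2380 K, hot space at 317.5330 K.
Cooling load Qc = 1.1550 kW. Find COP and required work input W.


COP = 241.2380 / 76.2950 = 3.1619
W = 1.1550 / 3.1619 = 0.3653 kW

COP = 3.1619, W = 0.3653 kW


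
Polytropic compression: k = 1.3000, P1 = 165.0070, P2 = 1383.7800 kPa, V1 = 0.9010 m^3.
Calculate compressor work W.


(k-1)/k = 0.2308
(P2/P1)^exp = 1.6335
W = 4.3333 * 165.0070 * 0.9010 * (1.6335 - 1) = 408.1546 kJ

408.1546 kJ


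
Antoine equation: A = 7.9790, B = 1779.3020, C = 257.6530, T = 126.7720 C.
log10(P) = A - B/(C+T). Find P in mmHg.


C+T = 384.4250
B/(C+T) = 4.6285
log10(P) = 7.9790 - 4.6285 = 3.3505
P = 10^3.3505 = 2241.4224 mmHg

2241.4224 mmHg


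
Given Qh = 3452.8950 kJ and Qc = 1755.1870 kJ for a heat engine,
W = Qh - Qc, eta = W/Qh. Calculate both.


W = 3452.8950 - 1755.1870 = 1697.7080 kJ
eta = 1697.7080 / 3452.8950 = 0.4917 = 49.1677%

W = 1697.7080 kJ, eta = 49.1677%


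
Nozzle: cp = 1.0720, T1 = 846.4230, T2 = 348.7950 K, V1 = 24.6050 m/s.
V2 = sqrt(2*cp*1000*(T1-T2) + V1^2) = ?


dT = 497.6280 K
2*cp*1000*dT = 1066914.4320
V1^2 = 605.4060
V2 = sqrt(1067519.8380) = 1033.2085 m/s

1033.2085 m/s


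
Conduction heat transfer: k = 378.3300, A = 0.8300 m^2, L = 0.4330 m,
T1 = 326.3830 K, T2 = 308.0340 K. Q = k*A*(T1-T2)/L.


dT = 18.3490 K
Q = 378.3300 * 0.8300 * 18.3490 / 0.4330 = 13306.7923 W

13306.7923 W


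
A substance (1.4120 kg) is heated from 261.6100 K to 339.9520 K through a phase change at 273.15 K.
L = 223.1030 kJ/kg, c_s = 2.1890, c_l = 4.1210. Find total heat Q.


Q1 (sensible, solid) = 1.4120 * 2.1890 * 11.5400 = 35.6686 kJ
Q2 (latent) = 1.4120 * 223.1030 = 315.0214 kJ
Q3 (sensible, liquid) = 1.4120 * 4.1210 * 66.8020 = 388.7110 kJ
Q_total = 739.4010 kJ

739.4010 kJ


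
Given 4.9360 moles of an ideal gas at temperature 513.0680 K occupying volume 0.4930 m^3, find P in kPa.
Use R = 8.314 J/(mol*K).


P = nRT/V = 4.9360 * 8.314 * 513.0680 / 0.4930
= 21055.2353 / 0.4930 = 42708.3881 Pa = 42.7084 kPa

42.7084 kPa


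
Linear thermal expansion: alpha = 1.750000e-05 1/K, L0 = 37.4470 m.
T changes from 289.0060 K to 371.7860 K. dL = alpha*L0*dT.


dT = 82.7800 K
dL = 1.750000e-05 * 37.4470 * 82.7800 = 0.054248 m
L_final = 37.501248 m

dL = 0.054248 m


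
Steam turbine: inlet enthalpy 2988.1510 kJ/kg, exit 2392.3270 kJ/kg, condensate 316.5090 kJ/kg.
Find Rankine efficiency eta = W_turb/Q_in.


W = 595.8240 kJ/kg
Q_in = 2671.6420 kJ/kg
eta = 0.2230 = 22.3018%

eta = 22.3018%


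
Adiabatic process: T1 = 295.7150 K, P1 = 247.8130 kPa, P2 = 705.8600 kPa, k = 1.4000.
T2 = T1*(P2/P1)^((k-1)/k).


(k-1)/k = 0.2857
(P2/P1)^exp = 1.3486
T2 = 295.7150 * 1.3486 = 398.8022 K

398.8022 K


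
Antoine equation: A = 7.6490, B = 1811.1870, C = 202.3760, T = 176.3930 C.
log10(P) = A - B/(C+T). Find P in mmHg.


C+T = 378.7690
B/(C+T) = 4.7818
log10(P) = 7.6490 - 4.7818 = 2.8672
P = 10^2.8672 = 736.5937 mmHg

736.5937 mmHg


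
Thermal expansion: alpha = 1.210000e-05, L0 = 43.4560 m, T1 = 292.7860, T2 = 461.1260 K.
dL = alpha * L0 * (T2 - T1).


dT = 168.3400 K
dL = 1.210000e-05 * 43.4560 * 168.3400 = 0.088516 m
L_final = 43.544516 m

dL = 0.088516 m


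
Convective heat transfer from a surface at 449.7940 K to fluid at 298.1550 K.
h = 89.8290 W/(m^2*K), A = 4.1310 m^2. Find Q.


dT = 151.6390 K
Q = 89.8290 * 4.1310 * 151.6390 = 56270.7459 W

56270.7459 W


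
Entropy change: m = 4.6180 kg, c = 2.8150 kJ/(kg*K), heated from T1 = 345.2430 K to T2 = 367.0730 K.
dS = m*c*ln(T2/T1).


T2/T1 = 1.0632
ln(T2/T1) = 0.0613
dS = 4.6180 * 2.8150 * 0.0613 = 0.7970 kJ/K

0.7970 kJ/K


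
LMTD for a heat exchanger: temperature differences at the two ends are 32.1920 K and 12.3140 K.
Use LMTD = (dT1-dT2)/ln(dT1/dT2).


dT1/dT2 = 2.6143
ln(dT1/dT2) = 0.9610
LMTD = 19.8780 / 0.9610 = 20.6851 K

20.6851 K


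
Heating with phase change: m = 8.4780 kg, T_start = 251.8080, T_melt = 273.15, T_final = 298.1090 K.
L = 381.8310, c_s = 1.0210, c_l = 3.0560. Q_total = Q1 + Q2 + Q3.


Q1 (sensible, solid) = 8.4780 * 1.0210 * 21.3420 = 184.7372 kJ
Q2 (latent) = 8.4780 * 381.8310 = 3237.1632 kJ
Q3 (sensible, liquid) = 8.4780 * 3.0560 * 24.9590 = 646.6569 kJ
Q_total = 4068.5573 kJ

4068.5573 kJ


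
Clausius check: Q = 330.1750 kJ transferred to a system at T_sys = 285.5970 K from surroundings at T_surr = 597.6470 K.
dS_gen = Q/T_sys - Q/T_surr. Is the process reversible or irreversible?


dS_sys = 330.1750/285.5970 = 1.1561 kJ/K
dS_surr = -330.1750/597.6470 = -0.5525 kJ/K
dS_gen = 1.1561 - 0.5525 = 0.6036 kJ/K (irreversible)

dS_gen = 0.6036 kJ/K, irreversible


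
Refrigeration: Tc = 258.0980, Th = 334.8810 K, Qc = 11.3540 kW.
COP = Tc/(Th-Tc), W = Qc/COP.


COP = 258.0980 / 76.7830 = 3.3614
W = 11.3540 / 3.3614 = 3.3778 kW

COP = 3.3614, W = 3.3778 kW


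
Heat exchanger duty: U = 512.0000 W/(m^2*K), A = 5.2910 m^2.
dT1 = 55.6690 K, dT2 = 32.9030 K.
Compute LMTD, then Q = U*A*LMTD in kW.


LMTD = 43.2929 K
Q = 512.0000 * 5.2910 * 43.2929 = 117280.1863 W = 117.2802 kW

117.2802 kW


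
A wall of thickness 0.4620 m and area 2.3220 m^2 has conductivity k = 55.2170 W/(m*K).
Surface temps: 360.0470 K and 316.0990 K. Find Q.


dT = 43.9480 K
Q = 55.2170 * 2.3220 * 43.9480 / 0.4620 = 12196.4141 W

12196.4141 W


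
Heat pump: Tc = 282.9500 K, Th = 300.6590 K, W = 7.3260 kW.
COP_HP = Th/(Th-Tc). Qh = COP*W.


COP = 300.6590 / 17.7090 = 16.9778
Qh = 16.9778 * 7.3260 = 124.3790 kW

COP = 16.9778, Qh = 124.3790 kW


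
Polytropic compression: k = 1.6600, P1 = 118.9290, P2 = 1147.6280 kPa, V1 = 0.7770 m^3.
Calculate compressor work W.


(k-1)/k = 0.3976
(P2/P1)^exp = 2.4628
W = 2.5152 * 118.9290 * 0.7770 * (2.4628 - 1) = 339.9887 kJ

339.9887 kJ


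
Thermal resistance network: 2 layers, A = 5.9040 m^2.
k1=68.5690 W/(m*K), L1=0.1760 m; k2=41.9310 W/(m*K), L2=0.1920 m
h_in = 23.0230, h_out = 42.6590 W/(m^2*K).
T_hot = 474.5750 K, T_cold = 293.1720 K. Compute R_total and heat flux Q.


R_conv_in = 1/(23.0230*5.9040) = 0.0074
R_1 = 0.1760/(68.5690*5.9040) = 0.0004
R_2 = 0.1920/(41.9310*5.9040) = 0.0008
R_conv_out = 1/(42.6590*5.9040) = 0.0040
R_total = 0.0125 K/W
Q = 181.4030 / 0.0125 = 14468.6680 W

R_total = 0.0125 K/W, Q = 14468.6680 W


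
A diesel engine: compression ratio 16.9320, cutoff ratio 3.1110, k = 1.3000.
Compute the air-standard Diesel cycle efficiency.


r^(k-1) = 2.3368
rc^k = 4.3729
eta = 0.4740 = 47.4031%

47.4031%


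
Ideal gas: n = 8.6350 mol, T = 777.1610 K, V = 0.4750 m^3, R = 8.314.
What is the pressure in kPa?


P = nRT/V = 8.6350 * 8.314 * 777.1610 / 0.4750
= 55793.4684 / 0.4750 = 117459.9336 Pa = 117.4599 kPa

117.4599 kPa


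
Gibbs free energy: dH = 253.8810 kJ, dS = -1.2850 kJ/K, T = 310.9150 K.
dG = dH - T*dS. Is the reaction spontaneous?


T*dS = 310.9150 * -1.2850 = -399.5258 kJ
dG = 253.8810 + 399.5258 = 653.4068 kJ (non-spontaneous)

dG = 653.4068 kJ, non-spontaneous


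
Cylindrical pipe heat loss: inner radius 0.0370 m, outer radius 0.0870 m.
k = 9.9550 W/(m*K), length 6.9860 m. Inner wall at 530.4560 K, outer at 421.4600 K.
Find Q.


dT = 108.9960 K
ln(ro/ri) = 0.8550
Q = 2*pi*9.9550*6.9860*108.9960 / 0.8550 = 55705.6357 W

55705.6357 W


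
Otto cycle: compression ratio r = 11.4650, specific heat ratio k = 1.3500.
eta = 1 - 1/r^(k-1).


r^(k-1) = 2.3484
eta = 1 - 1/2.3484 = 0.5742 = 57.4187%

57.4187%


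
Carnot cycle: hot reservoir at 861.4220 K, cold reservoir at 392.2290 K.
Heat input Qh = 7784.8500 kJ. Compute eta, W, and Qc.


eta = 1 - 392.2290/861.4220 = 0.5447
W = 0.5447 * 7784.8500 = 4240.1948 kJ
Qc = 7784.8500 - 4240.1948 = 3544.6552 kJ

eta = 54.4673%, W = 4240.1948 kJ, Qc = 3544.6552 kJ


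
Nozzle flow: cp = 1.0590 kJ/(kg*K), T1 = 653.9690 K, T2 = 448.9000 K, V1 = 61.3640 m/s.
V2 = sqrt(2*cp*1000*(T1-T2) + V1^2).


dT = 205.0690 K
2*cp*1000*dT = 434336.1420
V1^2 = 3765.5405
V2 = sqrt(438101.6825) = 661.8925 m/s

661.8925 m/s


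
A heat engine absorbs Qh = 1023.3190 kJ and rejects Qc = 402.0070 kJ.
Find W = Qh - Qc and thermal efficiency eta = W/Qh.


W = 1023.3190 - 402.0070 = 621.3120 kJ
eta = 621.3120 / 1023.3190 = 0.6072 = 60.7154%

W = 621.3120 kJ, eta = 60.7154%


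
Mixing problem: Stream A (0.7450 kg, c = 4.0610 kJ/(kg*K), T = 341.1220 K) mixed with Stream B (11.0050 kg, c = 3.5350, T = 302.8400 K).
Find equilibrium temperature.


num = 12813.3319
den = 41.9281
Tf = 305.6023 K

305.6023 K


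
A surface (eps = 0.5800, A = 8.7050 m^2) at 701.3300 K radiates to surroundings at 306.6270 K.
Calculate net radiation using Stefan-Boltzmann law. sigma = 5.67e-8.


T^4 = 2.4193e+11
Tsurr^4 = 8.8398e+09
Q = 0.5800 * 5.67e-8 * 8.7050 * 2.3309e+11 = 66727.3402 W

66727.3402 W


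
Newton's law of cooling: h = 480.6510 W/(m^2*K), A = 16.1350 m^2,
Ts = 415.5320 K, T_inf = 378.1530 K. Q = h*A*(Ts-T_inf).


dT = 37.3790 K
Q = 480.6510 * 16.1350 * 37.3790 = 289885.5039 W

289885.5039 W


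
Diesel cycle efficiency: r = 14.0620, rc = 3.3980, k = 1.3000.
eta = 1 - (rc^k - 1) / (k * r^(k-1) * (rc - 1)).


r^(k-1) = 2.2101
rc^k = 4.9045
eta = 0.4333 = 43.3300%

43.3300%


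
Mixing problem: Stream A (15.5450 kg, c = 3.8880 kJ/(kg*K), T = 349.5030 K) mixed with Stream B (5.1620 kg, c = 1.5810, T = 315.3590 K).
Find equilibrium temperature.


num = 23697.2811
den = 68.6001
Tf = 345.4410 K

345.4410 K


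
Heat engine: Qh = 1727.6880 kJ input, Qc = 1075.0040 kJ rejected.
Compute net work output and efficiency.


W = 1727.6880 - 1075.0040 = 652.6840 kJ
eta = 652.6840 / 1727.6880 = 0.3778 = 37.7779%

W = 652.6840 kJ, eta = 37.7779%


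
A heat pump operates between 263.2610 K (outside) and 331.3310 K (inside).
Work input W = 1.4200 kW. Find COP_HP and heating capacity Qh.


COP = 331.3310 / 68.0700 = 4.8675
Qh = 4.8675 * 1.4200 = 6.9119 kW

COP = 4.8675, Qh = 6.9119 kW


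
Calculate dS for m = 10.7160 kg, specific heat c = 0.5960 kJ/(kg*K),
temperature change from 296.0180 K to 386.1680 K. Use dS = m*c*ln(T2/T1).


T2/T1 = 1.3045
ln(T2/T1) = 0.2659
dS = 10.7160 * 0.5960 * 0.2659 = 1.6979 kJ/K

1.6979 kJ/K


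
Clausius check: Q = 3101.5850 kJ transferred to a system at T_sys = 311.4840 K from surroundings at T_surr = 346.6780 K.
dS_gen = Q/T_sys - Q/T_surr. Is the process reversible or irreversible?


dS_sys = 3101.5850/311.4840 = 9.9574 kJ/K
dS_surr = -3101.5850/346.6780 = -8.9466 kJ/K
dS_gen = 9.9574 - 8.9466 = 1.0109 kJ/K (irreversible)

dS_gen = 1.0109 kJ/K, irreversible


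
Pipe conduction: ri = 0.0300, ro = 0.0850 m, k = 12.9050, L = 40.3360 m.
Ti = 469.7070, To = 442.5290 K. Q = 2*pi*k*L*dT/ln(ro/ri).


dT = 27.1780 K
ln(ro/ri) = 1.0415
Q = 2*pi*12.9050*40.3360*27.1780 / 1.0415 = 85350.9108 W

85350.9108 W


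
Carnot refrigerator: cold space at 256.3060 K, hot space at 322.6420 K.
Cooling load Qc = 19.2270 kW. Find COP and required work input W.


COP = 256.3060 / 66.3360 = 3.8638
W = 19.2270 / 3.8638 = 4.9762 kW

COP = 3.8638, W = 4.9762 kW


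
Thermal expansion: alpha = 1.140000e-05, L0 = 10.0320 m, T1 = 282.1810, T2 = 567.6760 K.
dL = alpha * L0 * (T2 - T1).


dT = 285.4950 K
dL = 1.140000e-05 * 10.0320 * 285.4950 = 0.032651 m
L_final = 10.064651 m

dL = 0.032651 m


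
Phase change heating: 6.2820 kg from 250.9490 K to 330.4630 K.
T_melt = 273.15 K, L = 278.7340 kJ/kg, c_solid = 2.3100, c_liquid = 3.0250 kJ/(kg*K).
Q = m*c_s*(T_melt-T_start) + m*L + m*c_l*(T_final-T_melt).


Q1 (sensible, solid) = 6.2820 * 2.3100 * 22.2010 = 322.1680 kJ
Q2 (latent) = 6.2820 * 278.7340 = 1751.0070 kJ
Q3 (sensible, liquid) = 6.2820 * 3.0250 * 57.3130 = 1089.1218 kJ
Q_total = 3162.2968 kJ

3162.2968 kJ


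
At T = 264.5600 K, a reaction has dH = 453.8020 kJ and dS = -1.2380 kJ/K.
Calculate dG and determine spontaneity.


T*dS = 264.5600 * -1.2380 = -327.5253 kJ
dG = 453.8020 + 327.5253 = 781.3273 kJ (non-spontaneous)

dG = 781.3273 kJ, non-spontaneous


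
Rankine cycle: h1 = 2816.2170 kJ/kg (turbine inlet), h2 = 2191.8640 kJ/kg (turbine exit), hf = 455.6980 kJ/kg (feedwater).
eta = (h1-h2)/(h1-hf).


W = 624.3530 kJ/kg
Q_in = 2360.5190 kJ/kg
eta = 0.2645 = 26.4498%

eta = 26.4498%


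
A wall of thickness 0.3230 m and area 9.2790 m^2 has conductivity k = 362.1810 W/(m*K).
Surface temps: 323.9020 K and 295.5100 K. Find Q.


dT = 28.3920 K
Q = 362.1810 * 9.2790 * 28.3920 / 0.3230 = 295406.6735 W

295406.6735 W


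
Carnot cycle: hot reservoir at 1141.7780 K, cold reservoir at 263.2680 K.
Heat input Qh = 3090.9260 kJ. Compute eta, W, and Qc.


eta = 1 - 263.2680/1141.7780 = 0.7694
W = 0.7694 * 3090.9260 = 2378.2289 kJ
Qc = 3090.9260 - 2378.2289 = 712.6971 kJ

eta = 76.9423%, W = 2378.2289 kJ, Qc = 712.6971 kJ


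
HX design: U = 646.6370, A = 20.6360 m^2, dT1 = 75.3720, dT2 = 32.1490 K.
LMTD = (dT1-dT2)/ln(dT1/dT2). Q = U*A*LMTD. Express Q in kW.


LMTD = 50.7280 K
Q = 646.6370 * 20.6360 * 50.7280 = 676914.1599 W = 676.9142 kW

676.9142 kW


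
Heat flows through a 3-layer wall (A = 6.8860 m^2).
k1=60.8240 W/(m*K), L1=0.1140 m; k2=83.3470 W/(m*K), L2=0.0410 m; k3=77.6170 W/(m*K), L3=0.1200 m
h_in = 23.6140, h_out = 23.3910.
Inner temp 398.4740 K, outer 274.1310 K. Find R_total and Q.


R_conv_in = 1/(23.6140*6.8860) = 0.0061
R_1 = 0.1140/(60.8240*6.8860) = 0.0003
R_2 = 0.0410/(83.3470*6.8860) = 7.1438e-05
R_3 = 0.1200/(77.6170*6.8860) = 0.0002
R_conv_out = 1/(23.3910*6.8860) = 0.0062
R_total = 0.0129 K/W
Q = 124.3430 / 0.0129 = 9619.2752 W

R_total = 0.0129 K/W, Q = 9619.2752 W


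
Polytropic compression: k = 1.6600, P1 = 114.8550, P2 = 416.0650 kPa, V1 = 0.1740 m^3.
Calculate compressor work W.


(k-1)/k = 0.3976
(P2/P1)^exp = 1.6682
W = 2.5152 * 114.8550 * 0.1740 * (1.6682 - 1) = 33.5887 kJ

33.5887 kJ


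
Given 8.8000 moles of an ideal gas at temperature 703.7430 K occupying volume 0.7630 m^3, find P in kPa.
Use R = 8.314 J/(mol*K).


P = nRT/V = 8.8000 * 8.314 * 703.7430 / 0.7630
= 51488.0899 / 0.7630 = 67481.1138 Pa = 67.4811 kPa

67.4811 kPa


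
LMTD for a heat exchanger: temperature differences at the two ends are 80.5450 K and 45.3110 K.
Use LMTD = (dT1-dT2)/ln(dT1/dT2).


dT1/dT2 = 1.7776
ln(dT1/dT2) = 0.5753
LMTD = 35.2340 / 0.5753 = 61.2482 K

61.2482 K


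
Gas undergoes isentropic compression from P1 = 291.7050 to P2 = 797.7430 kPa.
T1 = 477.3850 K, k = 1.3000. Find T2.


(k-1)/k = 0.2308
(P2/P1)^exp = 1.2613
T2 = 477.3850 * 1.2613 = 602.1383 K

602.1383 K


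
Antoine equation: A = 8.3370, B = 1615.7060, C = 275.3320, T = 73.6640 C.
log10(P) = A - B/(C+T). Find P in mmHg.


C+T = 348.9960
B/(C+T) = 4.6296
log10(P) = 8.3370 - 4.6296 = 3.7074
P = 10^3.7074 = 5098.1998 mmHg

5098.1998 mmHg


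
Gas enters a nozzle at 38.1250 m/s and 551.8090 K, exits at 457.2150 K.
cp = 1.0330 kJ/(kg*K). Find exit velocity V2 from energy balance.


dT = 94.5940 K
2*cp*1000*dT = 195431.2040
V1^2 = 1453.5156
V2 = sqrt(196884.7196) = 443.7169 m/s

443.7169 m/s


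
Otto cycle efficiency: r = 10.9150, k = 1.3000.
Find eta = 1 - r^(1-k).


r^(k-1) = 2.0484
eta = 1 - 1/2.0484 = 0.5118 = 51.1806%

51.1806%


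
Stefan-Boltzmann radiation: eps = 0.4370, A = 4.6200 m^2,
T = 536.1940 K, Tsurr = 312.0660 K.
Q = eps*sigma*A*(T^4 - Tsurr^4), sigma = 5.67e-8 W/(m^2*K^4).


T^4 = 8.2659e+10
Tsurr^4 = 9.4839e+09
Q = 0.4370 * 5.67e-8 * 4.6200 * 7.3175e+10 = 8376.5907 W

8376.5907 W


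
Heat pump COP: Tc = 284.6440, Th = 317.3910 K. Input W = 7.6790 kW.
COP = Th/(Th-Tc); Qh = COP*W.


COP = 317.3910 / 32.7470 = 9.6922
Qh = 9.6922 * 7.6790 = 74.4265 kW

COP = 9.6922, Qh = 74.4265 kW


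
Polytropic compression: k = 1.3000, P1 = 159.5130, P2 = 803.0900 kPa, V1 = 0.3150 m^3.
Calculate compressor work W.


(k-1)/k = 0.2308
(P2/P1)^exp = 1.4521
W = 4.3333 * 159.5130 * 0.3150 * (1.4521 - 1) = 98.4353 kJ

98.4353 kJ


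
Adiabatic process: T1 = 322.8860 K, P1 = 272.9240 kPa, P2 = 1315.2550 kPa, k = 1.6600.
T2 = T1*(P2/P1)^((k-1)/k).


(k-1)/k = 0.3976
(P2/P1)^exp = 1.8687
T2 = 322.8860 * 1.8687 = 603.3798 K

603.3798 K


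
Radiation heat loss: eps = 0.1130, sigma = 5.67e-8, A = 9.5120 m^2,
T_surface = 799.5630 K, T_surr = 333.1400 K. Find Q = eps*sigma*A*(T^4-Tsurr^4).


T^4 = 4.0871e+11
Tsurr^4 = 1.2317e+10
Q = 0.1130 * 5.67e-8 * 9.5120 * 3.9639e+11 = 24157.6455 W

24157.6455 W


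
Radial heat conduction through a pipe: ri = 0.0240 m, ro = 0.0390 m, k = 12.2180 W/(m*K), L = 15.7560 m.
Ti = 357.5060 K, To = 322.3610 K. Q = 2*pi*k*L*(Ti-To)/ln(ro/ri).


dT = 35.1450 K
ln(ro/ri) = 0.4855
Q = 2*pi*12.2180*15.7560*35.1450 / 0.4855 = 87557.4860 W

87557.4860 W


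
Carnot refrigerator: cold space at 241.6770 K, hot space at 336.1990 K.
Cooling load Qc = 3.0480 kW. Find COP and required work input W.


COP = 241.6770 / 94.5220 = 2.5568
W = 3.0480 / 2.5568 = 1.1921 kW

COP = 2.5568, W = 1.1921 kW


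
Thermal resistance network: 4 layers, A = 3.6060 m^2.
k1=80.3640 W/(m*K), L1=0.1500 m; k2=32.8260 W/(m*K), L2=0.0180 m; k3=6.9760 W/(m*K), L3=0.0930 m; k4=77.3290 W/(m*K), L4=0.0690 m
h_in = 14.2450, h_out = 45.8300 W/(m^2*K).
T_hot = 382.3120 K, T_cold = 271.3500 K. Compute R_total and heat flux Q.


R_conv_in = 1/(14.2450*3.6060) = 0.0195
R_1 = 0.1500/(80.3640*3.6060) = 0.0005
R_2 = 0.0180/(32.8260*3.6060) = 0.0002
R_3 = 0.0930/(6.9760*3.6060) = 0.0037
R_4 = 0.0690/(77.3290*3.6060) = 0.0002
R_conv_out = 1/(45.8300*3.6060) = 0.0061
R_total = 0.0301 K/W
Q = 110.9620 / 0.0301 = 3682.4484 W

R_total = 0.0301 K/W, Q = 3682.4484 W


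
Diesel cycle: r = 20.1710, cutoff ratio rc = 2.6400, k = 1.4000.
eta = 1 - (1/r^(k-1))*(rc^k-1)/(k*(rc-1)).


r^(k-1) = 3.3258
rc^k = 3.8927
eta = 0.6212 = 62.1180%

62.1180%


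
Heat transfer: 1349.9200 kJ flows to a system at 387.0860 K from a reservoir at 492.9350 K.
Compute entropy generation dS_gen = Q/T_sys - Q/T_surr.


dS_sys = 1349.9200/387.0860 = 3.4874 kJ/K
dS_surr = -1349.9200/492.9350 = -2.7385 kJ/K
dS_gen = 3.4874 - 2.7385 = 0.7489 kJ/K (irreversible)

dS_gen = 0.7489 kJ/K, irreversible


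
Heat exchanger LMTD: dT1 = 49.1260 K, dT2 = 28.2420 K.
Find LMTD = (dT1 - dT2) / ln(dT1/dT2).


dT1/dT2 = 1.7395
ln(dT1/dT2) = 0.5536
LMTD = 20.8840 / 0.5536 = 37.7255 K

37.7255 K


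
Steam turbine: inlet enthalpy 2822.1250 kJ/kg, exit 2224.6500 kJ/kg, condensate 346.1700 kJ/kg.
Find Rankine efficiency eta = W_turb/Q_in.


W = 597.4750 kJ/kg
Q_in = 2475.9550 kJ/kg
eta = 0.2413 = 24.1311%

eta = 24.1311%


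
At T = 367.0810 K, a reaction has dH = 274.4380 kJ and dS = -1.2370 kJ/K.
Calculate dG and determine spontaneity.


T*dS = 367.0810 * -1.2370 = -454.0792 kJ
dG = 274.4380 + 454.0792 = 728.5172 kJ (non-spontaneous)

dG = 728.5172 kJ, non-spontaneous


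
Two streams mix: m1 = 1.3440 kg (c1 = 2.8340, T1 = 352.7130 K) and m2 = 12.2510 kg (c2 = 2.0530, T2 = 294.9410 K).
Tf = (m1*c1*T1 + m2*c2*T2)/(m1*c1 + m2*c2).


num = 8761.5976
den = 28.9602
Tf = 302.5393 K

302.5393 K


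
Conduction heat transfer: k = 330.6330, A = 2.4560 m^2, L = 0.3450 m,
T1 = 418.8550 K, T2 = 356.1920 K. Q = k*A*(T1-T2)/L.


dT = 62.6630 K
Q = 330.6330 * 2.4560 * 62.6630 / 0.3450 = 147491.3830 W

147491.3830 W


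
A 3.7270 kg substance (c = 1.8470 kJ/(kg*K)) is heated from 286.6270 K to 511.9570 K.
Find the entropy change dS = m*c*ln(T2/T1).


T2/T1 = 1.7861
ln(T2/T1) = 0.5801
dS = 3.7270 * 1.8470 * 0.5801 = 3.9930 kJ/K

3.9930 kJ/K


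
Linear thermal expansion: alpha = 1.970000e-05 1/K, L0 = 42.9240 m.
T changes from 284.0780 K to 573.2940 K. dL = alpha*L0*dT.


dT = 289.2160 K
dL = 1.970000e-05 * 42.9240 * 289.2160 = 0.244562 m
L_final = 43.168562 m

dL = 0.244562 m


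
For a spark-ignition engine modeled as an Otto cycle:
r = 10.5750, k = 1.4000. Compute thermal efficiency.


r^(k-1) = 2.5687
eta = 1 - 1/2.5687 = 0.6107 = 61.0697%

61.0697%


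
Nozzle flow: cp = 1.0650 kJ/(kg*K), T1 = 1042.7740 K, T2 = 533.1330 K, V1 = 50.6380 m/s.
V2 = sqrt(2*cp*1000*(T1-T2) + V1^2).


dT = 509.6410 K
2*cp*1000*dT = 1085535.3300
V1^2 = 2564.2070
V2 = sqrt(1088099.5370) = 1043.1201 m/s

1043.1201 m/s


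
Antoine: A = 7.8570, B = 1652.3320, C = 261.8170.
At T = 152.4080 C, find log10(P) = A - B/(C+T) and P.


C+T = 414.2250
B/(C+T) = 3.9890
log10(P) = 7.8570 - 3.9890 = 3.8680
P = 10^3.8680 = 7379.5151 mmHg

7379.5151 mmHg


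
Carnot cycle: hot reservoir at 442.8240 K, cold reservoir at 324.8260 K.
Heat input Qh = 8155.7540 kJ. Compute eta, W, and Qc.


eta = 1 - 324.8260/442.8240 = 0.2665
W = 0.2665 * 8155.7540 = 2173.2396 kJ
Qc = 8155.7540 - 2173.2396 = 5982.5144 kJ

eta = 26.6467%, W = 2173.2396 kJ, Qc = 5982.5144 kJ


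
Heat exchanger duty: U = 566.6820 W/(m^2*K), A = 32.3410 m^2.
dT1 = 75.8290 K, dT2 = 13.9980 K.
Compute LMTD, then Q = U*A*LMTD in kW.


LMTD = 36.5958 K
Q = 566.6820 * 32.3410 * 36.5958 = 670693.1693 W = 670.6932 kW

670.6932 kW


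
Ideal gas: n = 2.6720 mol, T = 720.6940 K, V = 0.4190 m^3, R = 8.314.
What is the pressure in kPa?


P = nRT/V = 2.6720 * 8.314 * 720.6940 / 0.4190
= 16010.2230 / 0.4190 = 38210.5560 Pa = 38.2106 kPa

38.2106 kPa


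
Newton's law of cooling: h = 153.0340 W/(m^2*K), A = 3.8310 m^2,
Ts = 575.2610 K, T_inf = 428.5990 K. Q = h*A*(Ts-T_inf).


dT = 146.6620 K
Q = 153.0340 * 3.8310 * 146.6620 = 85984.0080 W

85984.0080 W


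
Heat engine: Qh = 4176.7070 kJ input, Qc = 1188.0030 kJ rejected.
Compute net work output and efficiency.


W = 4176.7070 - 1188.0030 = 2988.7040 kJ
eta = 2988.7040 / 4176.7070 = 0.7156 = 71.5565%

W = 2988.7040 kJ, eta = 71.5565%


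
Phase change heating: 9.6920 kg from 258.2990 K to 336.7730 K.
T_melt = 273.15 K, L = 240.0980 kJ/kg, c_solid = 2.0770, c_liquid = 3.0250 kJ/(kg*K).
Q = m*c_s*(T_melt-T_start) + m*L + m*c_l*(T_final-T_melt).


Q1 (sensible, solid) = 9.6920 * 2.0770 * 14.8510 = 298.9548 kJ
Q2 (latent) = 9.6920 * 240.0980 = 2327.0298 kJ
Q3 (sensible, liquid) = 9.6920 * 3.0250 * 63.6230 = 1865.3182 kJ
Q_total = 4491.3029 kJ

4491.3029 kJ


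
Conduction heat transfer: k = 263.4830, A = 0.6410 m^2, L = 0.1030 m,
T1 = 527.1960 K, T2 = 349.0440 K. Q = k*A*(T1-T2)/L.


dT = 178.1520 K
Q = 263.4830 * 0.6410 * 178.1520 / 0.1030 = 292121.8933 W

292121.8933 W


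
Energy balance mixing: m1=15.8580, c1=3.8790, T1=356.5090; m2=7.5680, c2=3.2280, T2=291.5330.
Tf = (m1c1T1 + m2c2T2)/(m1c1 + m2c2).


num = 29052.0096
den = 85.9427
Tf = 338.0393 K

338.0393 K


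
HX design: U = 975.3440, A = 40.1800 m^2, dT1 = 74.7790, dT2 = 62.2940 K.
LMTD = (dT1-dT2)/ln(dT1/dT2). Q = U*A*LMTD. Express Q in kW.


LMTD = 68.3466 K
Q = 975.3440 * 40.1800 * 68.3466 = 2678454.9751 W = 2678.4550 kW

2678.4550 kW


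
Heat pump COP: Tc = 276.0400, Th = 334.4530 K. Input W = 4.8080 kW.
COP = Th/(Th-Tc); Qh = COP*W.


COP = 334.4530 / 58.4130 = 5.7257
Qh = 5.7257 * 4.8080 = 27.5290 kW

COP = 5.7257, Qh = 27.5290 kW


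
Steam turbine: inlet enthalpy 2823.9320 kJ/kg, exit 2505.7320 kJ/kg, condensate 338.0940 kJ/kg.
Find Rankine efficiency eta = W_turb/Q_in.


W = 318.2000 kJ/kg
Q_in = 2485.8380 kJ/kg
eta = 0.1280 = 12.8005%

eta = 12.8005%


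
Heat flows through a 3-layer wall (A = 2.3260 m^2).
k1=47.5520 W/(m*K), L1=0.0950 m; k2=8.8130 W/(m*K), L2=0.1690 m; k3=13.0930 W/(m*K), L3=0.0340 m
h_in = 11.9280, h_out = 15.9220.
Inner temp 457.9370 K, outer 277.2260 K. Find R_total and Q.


R_conv_in = 1/(11.9280*2.3260) = 0.0360
R_1 = 0.0950/(47.5520*2.3260) = 0.0009
R_2 = 0.1690/(8.8130*2.3260) = 0.0082
R_3 = 0.0340/(13.0930*2.3260) = 0.0011
R_conv_out = 1/(15.9220*2.3260) = 0.0270
R_total = 0.0733 K/W
Q = 180.7110 / 0.0733 = 2466.5541 W

R_total = 0.0733 K/W, Q = 2466.5541 W
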